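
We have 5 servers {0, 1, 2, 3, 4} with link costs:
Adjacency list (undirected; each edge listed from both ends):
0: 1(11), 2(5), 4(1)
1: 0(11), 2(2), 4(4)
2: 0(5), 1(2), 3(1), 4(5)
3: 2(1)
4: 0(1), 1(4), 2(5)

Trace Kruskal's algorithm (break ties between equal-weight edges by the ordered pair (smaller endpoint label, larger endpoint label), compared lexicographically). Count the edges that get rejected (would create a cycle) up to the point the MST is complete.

0

Sort edges by weight, then run Kruskal:
0-4 (1): add. Components now {0,4} {1} {2} {3}
2-3 (1): add. Components now {0,4} {1} {2,3}
1-2 (2): add. Components now {0,4} {1,2,3}
1-4 (4): add. Components now {0,1,2,3,4}
Edges rejected before the tree was complete: 0.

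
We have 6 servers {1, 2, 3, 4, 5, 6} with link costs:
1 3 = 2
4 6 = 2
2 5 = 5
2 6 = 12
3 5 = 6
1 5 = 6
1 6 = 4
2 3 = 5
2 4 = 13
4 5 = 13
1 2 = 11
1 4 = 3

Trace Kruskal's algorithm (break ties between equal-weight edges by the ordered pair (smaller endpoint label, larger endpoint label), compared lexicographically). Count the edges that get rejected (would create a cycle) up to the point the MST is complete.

Sort edges by weight, then run Kruskal:
1 3 (2): add — endpoints in different components.
4 6 (2): add — endpoints in different components.
1 4 (3): add — endpoints in different components.
1 6 (4): skip — 1 and 6 already connected.
2 3 (5): add — endpoints in different components.
2 5 (5): add — endpoints in different components.
Edges rejected before the tree was complete: 1.

1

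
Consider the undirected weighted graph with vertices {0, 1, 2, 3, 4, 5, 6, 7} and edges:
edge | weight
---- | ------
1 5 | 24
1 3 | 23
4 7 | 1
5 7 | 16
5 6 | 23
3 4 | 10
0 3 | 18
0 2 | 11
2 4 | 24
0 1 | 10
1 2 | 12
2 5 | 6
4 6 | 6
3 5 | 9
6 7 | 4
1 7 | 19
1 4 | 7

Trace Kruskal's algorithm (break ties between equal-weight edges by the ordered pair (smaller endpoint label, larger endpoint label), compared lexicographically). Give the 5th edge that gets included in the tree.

Kruskal's algorithm — process edges by increasing weight (ties by edge label):
4 7 (1): add — endpoints in different components.
6 7 (4): add — endpoints in different components.
2 5 (6): add — endpoints in different components.
4 6 (6): skip — 4 and 6 already connected.
1 4 (7): add — endpoints in different components.
3 5 (9): add — endpoints in different components.
0 1 (10): add — endpoints in different components.
3 4 (10): add — endpoints in different components.
The 5th edge added is 3 5.

3-5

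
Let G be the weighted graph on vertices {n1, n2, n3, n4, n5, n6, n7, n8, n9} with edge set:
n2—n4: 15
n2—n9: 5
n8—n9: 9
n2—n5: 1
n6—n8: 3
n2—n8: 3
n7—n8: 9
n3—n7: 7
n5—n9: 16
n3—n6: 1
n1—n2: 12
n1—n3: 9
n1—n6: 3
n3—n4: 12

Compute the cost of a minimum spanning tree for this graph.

35

Prim, starting at n5.
Step 1: frontier [n2—n5 1, n5—n9 16] → take n2—n5 (1); add n2.
Step 2: frontier [n2—n8 3, n2—n9 5, n1—n2 12, n2—n4 15, n5—n9 16] → take n2—n8 (3); add n8.
Step 3: frontier [n2—n9 5, n1—n2 12, n2—n4 15, n5—n9 16, n6—n8 3, n7—n8 9, n8—n9 9] → take n6—n8 (3); add n6.
Step 4: frontier [n2—n9 5, n1—n2 12, n2—n4 15, n5—n9 16, n3—n6 1, n1—n6 3, n7—n8 9, n8—n9 9] → take n3—n6 (1); add n3.
Step 5: frontier [n2—n9 5, n1—n2 12, n2—n4 15, n3—n7 7, n1—n3 9, n3—n4 12, n5—n9 16, n1—n6 3, n7—n8 9, n8—n9 9] → take n1—n6 (3); add n1.
Step 6: frontier [n2—n9 5, n2—n4 15, n3—n7 7, n3—n4 12, n5—n9 16, n7—n8 9, n8—n9 9] → take n2—n9 (5); add n9.
Step 7: frontier [n2—n4 15, n3—n7 7, n3—n4 12, n7—n8 9] → take n3—n7 (7); add n7.
Step 8: frontier [n2—n4 15, n3—n4 12] → take n3—n4 (12); add n4.
MST edges: n2—n5, n2—n8, n6—n8, n3—n6, n1—n6, n2—n9, n3—n7, n3—n4; total weight 1+3+3+1+3+5+7+12 = 35.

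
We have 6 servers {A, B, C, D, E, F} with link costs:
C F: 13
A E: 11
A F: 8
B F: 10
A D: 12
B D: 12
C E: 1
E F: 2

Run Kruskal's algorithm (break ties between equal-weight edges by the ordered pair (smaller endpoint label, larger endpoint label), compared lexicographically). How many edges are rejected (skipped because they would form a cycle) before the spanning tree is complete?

Kruskal's algorithm — process edges by increasing weight (ties by edge label):
C E (1): add — endpoints in different components.
E F (2): add — endpoints in different components.
A F (8): add — endpoints in different components.
B F (10): add — endpoints in different components.
A E (11): skip — A and E already connected.
A D (12): add — endpoints in different components.
Edges rejected before the tree was complete: 1.

1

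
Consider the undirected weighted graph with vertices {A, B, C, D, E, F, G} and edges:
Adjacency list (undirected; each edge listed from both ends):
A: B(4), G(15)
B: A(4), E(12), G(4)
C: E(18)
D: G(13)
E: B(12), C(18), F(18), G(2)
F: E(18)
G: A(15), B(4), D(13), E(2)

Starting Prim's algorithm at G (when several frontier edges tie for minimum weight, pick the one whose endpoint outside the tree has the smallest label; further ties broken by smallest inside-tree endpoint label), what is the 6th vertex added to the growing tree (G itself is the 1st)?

C

Grow the tree from G using Prim:
Step 1: cheapest edge leaving the tree is E—G (2); add E.
Step 2: cheapest edge leaving the tree is B—G (4); add B.
Step 3: cheapest edge leaving the tree is A—B (4); add A.
Step 4: cheapest edge leaving the tree is D—G (13); add D.
Step 5: cheapest edge leaving the tree is C—E (18); add C.
Step 6: cheapest edge leaving the tree is E—F (18); add F.
Vertex order: G, E, B, A, D, C, F. The 6th vertex is C.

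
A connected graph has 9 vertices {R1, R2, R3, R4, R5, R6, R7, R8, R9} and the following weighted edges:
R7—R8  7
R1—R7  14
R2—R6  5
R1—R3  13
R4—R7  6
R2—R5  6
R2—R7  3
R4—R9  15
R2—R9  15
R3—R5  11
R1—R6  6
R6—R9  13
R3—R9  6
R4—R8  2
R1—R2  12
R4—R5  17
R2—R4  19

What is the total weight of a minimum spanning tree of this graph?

45

Kruskal: consider edges lightest-first.
R4—R8 (2): add — endpoints in different components.
R2—R7 (3): add — endpoints in different components.
R2—R6 (5): add — endpoints in different components.
R1—R6 (6): add — endpoints in different components.
R2—R5 (6): add — endpoints in different components.
R3—R9 (6): add — endpoints in different components.
R4—R7 (6): add — endpoints in different components.
R7—R8 (7): skip — R8 and R7 already connected.
R3—R5 (11): add — endpoints in different components.
MST edges: R4—R8, R2—R7, R2—R6, R1—R6, R2—R5, R3—R9, R4—R7, R3—R5; total weight 2+3+5+6+6+6+6+11 = 45.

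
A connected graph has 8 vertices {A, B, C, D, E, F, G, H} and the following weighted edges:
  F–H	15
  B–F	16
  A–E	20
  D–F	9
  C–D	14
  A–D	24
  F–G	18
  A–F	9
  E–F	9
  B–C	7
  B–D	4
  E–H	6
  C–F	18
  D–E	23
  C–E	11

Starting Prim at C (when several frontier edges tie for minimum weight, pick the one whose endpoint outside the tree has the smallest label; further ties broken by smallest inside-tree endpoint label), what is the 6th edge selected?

Prim's algorithm from C:
Step 1: cheapest edge leaving the tree is B–C (7); add B.
Step 2: cheapest edge leaving the tree is B–D (4); add D.
Step 3: cheapest edge leaving the tree is D–F (9); add F.
Step 4: cheapest edge leaving the tree is A–F (9); add A.
Step 5: cheapest edge leaving the tree is E–F (9); add E.
Step 6: cheapest edge leaving the tree is E–H (6); add H.
Step 7: cheapest edge leaving the tree is F–G (18); add G.
The 6th edge added is E–H.

E-H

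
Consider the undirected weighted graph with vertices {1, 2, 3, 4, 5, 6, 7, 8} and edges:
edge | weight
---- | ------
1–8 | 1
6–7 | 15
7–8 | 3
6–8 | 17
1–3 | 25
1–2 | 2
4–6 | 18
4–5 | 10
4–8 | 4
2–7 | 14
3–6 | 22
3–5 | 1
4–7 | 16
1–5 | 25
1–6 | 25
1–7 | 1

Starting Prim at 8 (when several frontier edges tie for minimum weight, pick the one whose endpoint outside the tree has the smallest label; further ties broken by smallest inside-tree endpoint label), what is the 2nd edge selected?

Prim's algorithm from 8:
Step 1: cheapest edge leaving the tree is 1–8 (1); add 1.
Step 2: cheapest edge leaving the tree is 1–7 (1); add 7.
Step 3: cheapest edge leaving the tree is 1–2 (2); add 2.
Step 4: cheapest edge leaving the tree is 4–8 (4); add 4.
Step 5: cheapest edge leaving the tree is 4–5 (10); add 5.
Step 6: cheapest edge leaving the tree is 3–5 (1); add 3.
Step 7: cheapest edge leaving the tree is 6–7 (15); add 6.
The 2nd edge added is 1–7.

1-7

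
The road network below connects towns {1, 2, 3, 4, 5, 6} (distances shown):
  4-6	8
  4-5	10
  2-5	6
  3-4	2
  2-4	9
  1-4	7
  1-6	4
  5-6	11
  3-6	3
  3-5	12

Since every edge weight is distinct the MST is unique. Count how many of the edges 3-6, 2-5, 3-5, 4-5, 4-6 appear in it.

2

Kruskal: consider edges lightest-first.
3-4 (2): add — endpoints in different components.
3-6 (3): add — endpoints in different components.
1-6 (4): add — endpoints in different components.
2-5 (6): add — endpoints in different components.
1-4 (7): skip — 1 and 4 already connected.
4-6 (8): skip — 4 and 6 already connected.
2-4 (9): add — endpoints in different components.
MST edge set: {3-4, 3-6, 1-6, 2-5, 2-4}.
Of the listed edges, {3-6, 2-5} are in the MST → 2.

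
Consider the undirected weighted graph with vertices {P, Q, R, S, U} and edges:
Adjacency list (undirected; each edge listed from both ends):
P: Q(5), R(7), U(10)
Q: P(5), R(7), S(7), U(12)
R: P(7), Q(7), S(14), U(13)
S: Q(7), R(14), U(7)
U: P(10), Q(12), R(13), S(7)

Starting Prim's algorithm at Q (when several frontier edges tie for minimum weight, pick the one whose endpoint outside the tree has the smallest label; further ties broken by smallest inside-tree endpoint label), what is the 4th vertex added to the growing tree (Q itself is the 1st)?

Grow the tree from Q using Prim:
Step 1: cheapest edge leaving the tree is P-Q (5); add P.
Step 2: cheapest edge leaving the tree is P-R (7); add R.
Step 3: cheapest edge leaving the tree is Q-S (7); add S.
Step 4: cheapest edge leaving the tree is S-U (7); add U.
Vertex order: Q, P, R, S, U. The 4th vertex is S.

S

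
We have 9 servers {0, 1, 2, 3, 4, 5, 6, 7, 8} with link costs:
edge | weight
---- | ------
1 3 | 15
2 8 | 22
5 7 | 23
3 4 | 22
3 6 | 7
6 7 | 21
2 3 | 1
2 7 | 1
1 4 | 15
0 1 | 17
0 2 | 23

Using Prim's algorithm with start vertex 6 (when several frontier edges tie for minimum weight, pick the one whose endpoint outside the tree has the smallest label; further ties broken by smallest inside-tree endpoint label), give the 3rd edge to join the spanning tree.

Prim's algorithm from 6:
Step 1: frontier [3 6 7, 6 7 21] → take 3 6 (7); add 3.
Step 2: frontier [2 3 1, 1 3 15, 3 4 22, 6 7 21] → take 2 3 (1); add 2.
Step 3: frontier [2 7 1, 2 8 22, 0 2 23, 1 3 15, 3 4 22, 6 7 21] → take 2 7 (1); add 7.
Step 4: frontier [2 8 22, 0 2 23, 1 3 15, 3 4 22, 5 7 23] → take 1 3 (15); add 1.
Step 5: frontier [1 4 15, 0 1 17, 2 8 22, 0 2 23, 3 4 22, 5 7 23] → take 1 4 (15); add 4.
Step 6: frontier [0 1 17, 2 8 22, 0 2 23, 5 7 23] → take 0 1 (17); add 0.
Step 7: frontier [2 8 22, 5 7 23] → take 2 8 (22); add 8.
Step 8: frontier [5 7 23] → take 5 7 (23); add 5.
The 3rd edge added is 2 7.

2-7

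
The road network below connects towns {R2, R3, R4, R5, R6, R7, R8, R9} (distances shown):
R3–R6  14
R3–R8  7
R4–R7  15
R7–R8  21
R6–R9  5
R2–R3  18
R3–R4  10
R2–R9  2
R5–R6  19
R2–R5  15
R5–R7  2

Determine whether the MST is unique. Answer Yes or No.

No

Sort edges by weight, then run Kruskal:
R2–R9 (2): add — endpoints in different components.
R5–R7 (2): add — endpoints in different components.
R6–R9 (5): add — endpoints in different components.
R3–R8 (7): add — endpoints in different components.
R3–R4 (10): add — endpoints in different components.
R3–R6 (14): add — endpoints in different components.
R2–R5 (15): add — endpoints in different components.
Non-tree edge R4–R7 has weight 15, equal to the heaviest edge on its tree cycle — swapping gives another MST of the same weight. Not unique.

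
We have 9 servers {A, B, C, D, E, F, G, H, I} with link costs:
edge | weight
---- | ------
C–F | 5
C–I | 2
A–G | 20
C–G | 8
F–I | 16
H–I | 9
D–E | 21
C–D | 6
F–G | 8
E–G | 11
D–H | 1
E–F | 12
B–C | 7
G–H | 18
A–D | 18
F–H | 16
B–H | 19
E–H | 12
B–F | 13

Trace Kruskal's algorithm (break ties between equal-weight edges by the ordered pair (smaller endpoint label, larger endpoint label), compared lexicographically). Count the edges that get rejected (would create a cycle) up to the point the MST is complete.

7

Kruskal: consider edges lightest-first.
D–H (1): add — endpoints in different components.
C–I (2): add — endpoints in different components.
C–F (5): add — endpoints in different components.
C–D (6): add — endpoints in different components.
B–C (7): add — endpoints in different components.
C–G (8): add — endpoints in different components.
F–G (8): skip — F and G already connected.
H–I (9): skip — H and I already connected.
E–G (11): add — endpoints in different components.
E–F (12): skip — E and F already connected.
E–H (12): skip — E and H already connected.
B–F (13): skip — B and F already connected.
F–H (16): skip — F and H already connected.
F–I (16): skip — F and I already connected.
A–D (18): add — endpoints in different components.
Edges rejected before the tree was complete: 7.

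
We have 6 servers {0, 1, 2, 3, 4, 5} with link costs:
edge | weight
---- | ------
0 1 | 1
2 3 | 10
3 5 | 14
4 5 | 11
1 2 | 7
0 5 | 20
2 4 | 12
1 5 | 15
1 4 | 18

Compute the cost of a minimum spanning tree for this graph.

Grow the tree from 1 using Prim:
Step 1: frontier [0 1 1, 1 2 7, 1 5 15, 1 4 18] → take 0 1 (1); add 0.
Step 2: frontier [0 5 20, 1 2 7, 1 5 15, 1 4 18] → take 1 2 (7); add 2.
Step 3: frontier [0 5 20, 1 5 15, 1 4 18, 2 3 10, 2 4 12] → take 2 3 (10); add 3.
Step 4: frontier [0 5 20, 1 5 15, 1 4 18, 2 4 12, 3 5 14] → take 2 4 (12); add 4.
Step 5: frontier [0 5 20, 1 5 15, 3 5 14, 4 5 11] → take 4 5 (11); add 5.
MST edges: 0 1, 1 2, 2 3, 2 4, 4 5; total weight 1+7+10+12+11 = 41.

41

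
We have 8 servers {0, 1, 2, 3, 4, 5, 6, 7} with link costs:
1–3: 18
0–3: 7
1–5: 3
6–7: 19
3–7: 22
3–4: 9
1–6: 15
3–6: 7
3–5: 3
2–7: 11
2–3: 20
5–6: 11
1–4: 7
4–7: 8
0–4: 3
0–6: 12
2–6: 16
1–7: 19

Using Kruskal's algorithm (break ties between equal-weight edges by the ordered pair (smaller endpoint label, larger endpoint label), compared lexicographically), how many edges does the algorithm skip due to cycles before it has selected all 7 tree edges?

2

Sort edges by weight, then run Kruskal:
0–4 (3): add — endpoints in different components.
1–5 (3): add — endpoints in different components.
3–5 (3): add — endpoints in different components.
0–3 (7): add — endpoints in different components.
1–4 (7): skip — 1 and 4 already connected.
3–6 (7): add — endpoints in different components.
4–7 (8): add — endpoints in different components.
3–4 (9): skip — 3 and 4 already connected.
2–7 (11): add — endpoints in different components.
Edges rejected before the tree was complete: 2.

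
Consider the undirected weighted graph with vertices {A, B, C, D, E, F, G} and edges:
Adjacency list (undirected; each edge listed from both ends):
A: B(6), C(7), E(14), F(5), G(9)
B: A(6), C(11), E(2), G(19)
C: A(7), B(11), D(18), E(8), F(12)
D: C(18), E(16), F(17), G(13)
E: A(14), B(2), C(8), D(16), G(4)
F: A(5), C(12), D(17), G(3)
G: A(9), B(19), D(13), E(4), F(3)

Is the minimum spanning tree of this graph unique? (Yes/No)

Sort edges by weight, then run Kruskal:
B–E (2): add — endpoints in different components.
F–G (3): add — endpoints in different components.
E–G (4): add — endpoints in different components.
A–F (5): add — endpoints in different components.
A–B (6): skip — A and B already connected.
A–C (7): add — endpoints in different components.
C–E (8): skip — C and E already connected.
A–G (9): skip — A and G already connected.
B–C (11): skip — B and C already connected.
C–F (12): skip — C and F already connected.
D–G (13): add — endpoints in different components.
Every non-tree edge has weight strictly greater than the heaviest edge on the tree path between its endpoints, so the MST is unique.

Yes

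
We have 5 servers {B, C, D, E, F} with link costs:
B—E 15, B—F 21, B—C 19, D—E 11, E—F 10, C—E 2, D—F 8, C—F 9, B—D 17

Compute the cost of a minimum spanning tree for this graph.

34

Prim's algorithm from D:
Step 1: frontier [D—F 8, D—E 11, B—D 17] → take D—F (8); add F.
Step 2: frontier [D—E 11, B—D 17, C—F 9, E—F 10, B—F 21] → take C—F (9); add C.
Step 3: frontier [C—E 2, B—C 19, D—E 11, B—D 17, E—F 10, B—F 21] → take C—E (2); add E.
Step 4: frontier [B—C 19, B—D 17, B—E 15, B—F 21] → take B—E (15); add B.
MST edges: D—F, C—F, C—E, B—E; total weight 8+9+2+15 = 34.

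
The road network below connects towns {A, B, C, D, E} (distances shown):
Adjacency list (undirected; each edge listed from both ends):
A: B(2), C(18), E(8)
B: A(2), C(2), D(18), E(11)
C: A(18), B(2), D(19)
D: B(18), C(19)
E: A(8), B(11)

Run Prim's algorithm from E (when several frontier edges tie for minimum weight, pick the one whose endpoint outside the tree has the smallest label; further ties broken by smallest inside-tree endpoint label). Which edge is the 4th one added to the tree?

Prim's algorithm from E:
Step 1: frontier [A E 8, B E 11] → take A E (8); add A.
Step 2: frontier [A B 2, A C 18, B E 11] → take A B (2); add B.
Step 3: frontier [A C 18, B C 2, B D 18] → take B C (2); add C.
Step 4: frontier [B D 18, C D 19] → take B D (18); add D.
The 4th edge added is B D.

B-D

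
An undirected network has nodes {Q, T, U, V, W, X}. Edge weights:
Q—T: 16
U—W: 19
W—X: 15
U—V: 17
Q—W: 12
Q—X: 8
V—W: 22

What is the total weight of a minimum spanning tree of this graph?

72

Kruskal's algorithm — process edges by increasing weight (ties by edge label):
Q—X (8): add — endpoints in different components.
Q—W (12): add — endpoints in different components.
W—X (15): skip — X and W already connected.
Q—T (16): add — endpoints in different components.
U—V (17): add — endpoints in different components.
U—W (19): add — endpoints in different components.
MST edges: Q—X, Q—W, Q—T, U—V, U—W; total weight 8+12+16+17+19 = 72.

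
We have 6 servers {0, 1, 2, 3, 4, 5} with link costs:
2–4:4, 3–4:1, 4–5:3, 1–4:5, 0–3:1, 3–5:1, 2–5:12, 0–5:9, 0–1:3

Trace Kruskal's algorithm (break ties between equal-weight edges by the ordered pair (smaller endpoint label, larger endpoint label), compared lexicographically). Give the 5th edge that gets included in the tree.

Kruskal: consider edges lightest-first.
0–3 (1): add. Components now {0,3} {1} {2} {4} {5}
3–4 (1): add. Components now {0,3,4} {1} {2} {5}
3–5 (1): add. Components now {0,3,4,5} {1} {2}
0–1 (3): add. Components now {0,1,3,4,5} {2}
4–5 (3): skip — 4 and 5 already connected.
2–4 (4): add. Components now {0,1,2,3,4,5}
The 5th edge added is 2–4.

2-4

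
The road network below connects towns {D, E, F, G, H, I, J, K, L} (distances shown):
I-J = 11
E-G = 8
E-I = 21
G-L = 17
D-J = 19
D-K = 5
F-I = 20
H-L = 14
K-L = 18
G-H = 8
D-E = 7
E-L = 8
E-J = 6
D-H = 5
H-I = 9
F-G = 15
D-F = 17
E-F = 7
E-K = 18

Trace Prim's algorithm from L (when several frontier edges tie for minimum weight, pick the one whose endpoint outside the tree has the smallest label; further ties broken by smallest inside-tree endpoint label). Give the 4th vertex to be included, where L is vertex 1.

Grow the tree from L using Prim:
Step 1: cheapest edge leaving the tree is E-L (8); add E.
Step 2: cheapest edge leaving the tree is E-J (6); add J.
Step 3: cheapest edge leaving the tree is D-E (7); add D.
Step 4: cheapest edge leaving the tree is D-H (5); add H.
Step 5: cheapest edge leaving the tree is D-K (5); add K.
Step 6: cheapest edge leaving the tree is E-F (7); add F.
Step 7: cheapest edge leaving the tree is E-G (8); add G.
Step 8: cheapest edge leaving the tree is H-I (9); add I.
Vertex order: L, E, J, D, H, K, F, G, I. The 4th vertex is D.

D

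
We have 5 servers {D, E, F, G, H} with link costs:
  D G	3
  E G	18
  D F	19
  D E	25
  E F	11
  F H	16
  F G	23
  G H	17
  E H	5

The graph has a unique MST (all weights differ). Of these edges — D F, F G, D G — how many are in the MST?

Kruskal: consider edges lightest-first.
D G (3): add. Components now {D,G} {E} {F} {H}
E H (5): add. Components now {D,G} {E,H} {F}
E F (11): add. Components now {D,G} {E,F,H}
F H (16): skip — F and H already connected.
G H (17): add. Components now {D,E,F,G,H}
MST edge set: {D G, E H, E F, G H}.
Of the listed edges, {D G} are in the MST → 1.

1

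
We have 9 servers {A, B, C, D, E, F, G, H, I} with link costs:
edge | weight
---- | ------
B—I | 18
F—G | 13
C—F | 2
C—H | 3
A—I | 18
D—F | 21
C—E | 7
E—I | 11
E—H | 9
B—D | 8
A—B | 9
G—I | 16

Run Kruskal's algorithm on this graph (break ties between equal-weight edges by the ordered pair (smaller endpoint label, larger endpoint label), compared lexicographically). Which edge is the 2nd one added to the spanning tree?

Kruskal: consider edges lightest-first.
C—F (2): add — endpoints in different components.
C—H (3): add — endpoints in different components.
C—E (7): add — endpoints in different components.
B—D (8): add — endpoints in different components.
A—B (9): add — endpoints in different components.
E—H (9): skip — E and H already connected.
E—I (11): add — endpoints in different components.
F—G (13): add — endpoints in different components.
G—I (16): skip — G and I already connected.
A—I (18): add — endpoints in different components.
The 2nd edge added is C—H.

C-H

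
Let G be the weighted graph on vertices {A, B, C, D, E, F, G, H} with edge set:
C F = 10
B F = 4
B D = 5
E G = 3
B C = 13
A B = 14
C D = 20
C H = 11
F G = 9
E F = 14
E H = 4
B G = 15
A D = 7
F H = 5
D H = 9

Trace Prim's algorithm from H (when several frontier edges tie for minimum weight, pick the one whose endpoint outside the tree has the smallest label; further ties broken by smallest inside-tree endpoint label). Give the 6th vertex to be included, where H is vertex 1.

D

Prim, starting at H.
Step 1: cheapest edge leaving the tree is E H (4); add E.
Step 2: cheapest edge leaving the tree is E G (3); add G.
Step 3: cheapest edge leaving the tree is F H (5); add F.
Step 4: cheapest edge leaving the tree is B F (4); add B.
Step 5: cheapest edge leaving the tree is B D (5); add D.
Step 6: cheapest edge leaving the tree is A D (7); add A.
Step 7: cheapest edge leaving the tree is C F (10); add C.
Vertex order: H, E, G, F, B, D, A, C. The 6th vertex is D.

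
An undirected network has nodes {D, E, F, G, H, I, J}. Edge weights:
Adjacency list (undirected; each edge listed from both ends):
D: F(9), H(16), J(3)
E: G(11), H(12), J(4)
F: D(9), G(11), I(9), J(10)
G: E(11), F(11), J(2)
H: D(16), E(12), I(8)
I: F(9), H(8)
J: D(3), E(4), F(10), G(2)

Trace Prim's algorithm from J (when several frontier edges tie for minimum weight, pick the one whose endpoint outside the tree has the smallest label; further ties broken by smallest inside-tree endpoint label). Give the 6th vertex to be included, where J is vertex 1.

I

Grow the tree from J using Prim:
Step 1: cheapest edge leaving the tree is G–J (2); add G.
Step 2: cheapest edge leaving the tree is D–J (3); add D.
Step 3: cheapest edge leaving the tree is E–J (4); add E.
Step 4: cheapest edge leaving the tree is D–F (9); add F.
Step 5: cheapest edge leaving the tree is F–I (9); add I.
Step 6: cheapest edge leaving the tree is H–I (8); add H.
Vertex order: J, G, D, E, F, I, H. The 6th vertex is I.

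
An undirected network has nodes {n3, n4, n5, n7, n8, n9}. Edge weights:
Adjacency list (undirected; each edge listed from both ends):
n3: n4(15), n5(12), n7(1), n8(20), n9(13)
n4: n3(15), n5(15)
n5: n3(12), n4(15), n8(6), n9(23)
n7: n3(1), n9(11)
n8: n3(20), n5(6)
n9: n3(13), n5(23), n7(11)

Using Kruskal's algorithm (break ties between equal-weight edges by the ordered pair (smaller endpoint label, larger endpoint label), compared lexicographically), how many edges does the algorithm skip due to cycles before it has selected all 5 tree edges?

Sort edges by weight, then run Kruskal:
n3 n7 (1): add — endpoints in different components.
n5 n8 (6): add — endpoints in different components.
n7 n9 (11): add — endpoints in different components.
n3 n5 (12): add — endpoints in different components.
n3 n9 (13): skip — n9 and n3 already connected.
n3 n4 (15): add — endpoints in different components.
Edges rejected before the tree was complete: 1.

1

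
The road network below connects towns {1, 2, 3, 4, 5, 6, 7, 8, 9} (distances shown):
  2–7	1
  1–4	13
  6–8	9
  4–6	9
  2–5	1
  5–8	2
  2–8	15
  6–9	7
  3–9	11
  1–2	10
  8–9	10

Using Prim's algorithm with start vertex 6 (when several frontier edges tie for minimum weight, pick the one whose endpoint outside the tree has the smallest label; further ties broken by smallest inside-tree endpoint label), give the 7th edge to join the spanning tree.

1-2

Prim, starting at 6.
Step 1: cheapest edge leaving the tree is 6–9 (7); add 9.
Step 2: cheapest edge leaving the tree is 4–6 (9); add 4.
Step 3: cheapest edge leaving the tree is 6–8 (9); add 8.
Step 4: cheapest edge leaving the tree is 5–8 (2); add 5.
Step 5: cheapest edge leaving the tree is 2–5 (1); add 2.
Step 6: cheapest edge leaving the tree is 2–7 (1); add 7.
Step 7: cheapest edge leaving the tree is 1–2 (10); add 1.
Step 8: cheapest edge leaving the tree is 3–9 (11); add 3.
The 7th edge added is 1–2.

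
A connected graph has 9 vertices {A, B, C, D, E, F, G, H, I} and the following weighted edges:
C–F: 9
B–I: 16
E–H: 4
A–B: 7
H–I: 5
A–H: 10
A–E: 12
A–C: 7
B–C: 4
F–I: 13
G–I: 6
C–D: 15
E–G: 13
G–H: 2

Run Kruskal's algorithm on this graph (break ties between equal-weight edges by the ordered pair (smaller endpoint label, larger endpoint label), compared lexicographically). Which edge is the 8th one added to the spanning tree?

C-D

Kruskal's algorithm — process edges by increasing weight (ties by edge label):
G–H (2): add — endpoints in different components.
B–C (4): add — endpoints in different components.
E–H (4): add — endpoints in different components.
H–I (5): add — endpoints in different components.
G–I (6): skip — G and I already connected.
A–B (7): add — endpoints in different components.
A–C (7): skip — A and C already connected.
C–F (9): add — endpoints in different components.
A–H (10): add — endpoints in different components.
A–E (12): skip — A and E already connected.
E–G (13): skip — E and G already connected.
F–I (13): skip — F and I already connected.
C–D (15): add — endpoints in different components.
The 8th edge added is C–D.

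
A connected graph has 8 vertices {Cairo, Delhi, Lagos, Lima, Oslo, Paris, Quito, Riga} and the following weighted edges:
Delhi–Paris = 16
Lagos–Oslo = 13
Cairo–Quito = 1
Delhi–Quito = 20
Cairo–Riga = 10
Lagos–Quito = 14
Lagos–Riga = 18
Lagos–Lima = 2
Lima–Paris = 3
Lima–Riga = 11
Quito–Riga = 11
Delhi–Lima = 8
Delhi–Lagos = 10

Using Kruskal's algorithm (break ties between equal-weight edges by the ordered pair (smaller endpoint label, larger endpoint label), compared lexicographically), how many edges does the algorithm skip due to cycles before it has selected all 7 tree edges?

Sort edges by weight, then run Kruskal:
Cairo–Quito (1): add — endpoints in different components.
Lagos–Lima (2): add — endpoints in different components.
Lima–Paris (3): add — endpoints in different components.
Delhi–Lima (8): add — endpoints in different components.
Cairo–Riga (10): add — endpoints in different components.
Delhi–Lagos (10): skip — Lagos and Delhi already connected.
Lima–Riga (11): add — endpoints in different components.
Quito–Riga (11): skip — Quito and Riga already connected.
Lagos–Oslo (13): add — endpoints in different components.
Edges rejected before the tree was complete: 2.

2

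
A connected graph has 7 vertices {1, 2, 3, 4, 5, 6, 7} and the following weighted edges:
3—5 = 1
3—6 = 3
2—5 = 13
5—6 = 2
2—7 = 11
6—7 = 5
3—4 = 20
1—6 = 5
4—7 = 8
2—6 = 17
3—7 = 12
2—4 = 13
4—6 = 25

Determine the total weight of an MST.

32

Prim's algorithm from 6:
Step 1: cheapest edge leaving the tree is 5—6 (2); add 5.
Step 2: cheapest edge leaving the tree is 3—5 (1); add 3.
Step 3: cheapest edge leaving the tree is 1—6 (5); add 1.
Step 4: cheapest edge leaving the tree is 6—7 (5); add 7.
Step 5: cheapest edge leaving the tree is 4—7 (8); add 4.
Step 6: cheapest edge leaving the tree is 2—7 (11); add 2.
MST edges: 5—6, 3—5, 1—6, 6—7, 4—7, 2—7; total weight 2+1+5+5+8+11 = 32.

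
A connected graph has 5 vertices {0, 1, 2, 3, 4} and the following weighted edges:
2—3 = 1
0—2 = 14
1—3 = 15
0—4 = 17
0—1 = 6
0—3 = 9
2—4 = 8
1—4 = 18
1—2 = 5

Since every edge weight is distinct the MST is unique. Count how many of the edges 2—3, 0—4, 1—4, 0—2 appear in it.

Sort edges by weight, then run Kruskal:
2—3 (1): add. Components now {0} {1} {2,3} {4}
1—2 (5): add. Components now {0} {1,2,3} {4}
0—1 (6): add. Components now {0,1,2,3} {4}
2—4 (8): add. Components now {0,1,2,3,4}
MST edge set: {2—3, 1—2, 0—1, 2—4}.
Of the listed edges, {2—3} are in the MST → 1.

1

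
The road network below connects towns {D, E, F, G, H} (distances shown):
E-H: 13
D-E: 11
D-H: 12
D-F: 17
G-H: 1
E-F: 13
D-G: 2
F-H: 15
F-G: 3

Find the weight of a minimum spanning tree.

17

Kruskal: consider edges lightest-first.
G-H (1): add. Components now {D} {E} {F} {G,H}
D-G (2): add. Components now {D,G,H} {E} {F}
F-G (3): add. Components now {D,F,G,H} {E}
D-E (11): add. Components now {D,E,F,G,H}
MST edges: G-H, D-G, F-G, D-E; total weight 1+2+3+11 = 17.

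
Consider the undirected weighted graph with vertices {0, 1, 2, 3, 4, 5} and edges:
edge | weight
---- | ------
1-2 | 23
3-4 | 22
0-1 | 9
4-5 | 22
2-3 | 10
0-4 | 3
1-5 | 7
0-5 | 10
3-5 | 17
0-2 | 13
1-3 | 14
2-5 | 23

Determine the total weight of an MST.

Sort edges by weight, then run Kruskal:
0-4 (3): add. Components now {0,4} {1} {2} {3} {5}
1-5 (7): add. Components now {0,4} {1,5} {2} {3}
0-1 (9): add. Components now {0,1,4,5} {2} {3}
0-5 (10): skip — 0 and 5 already connected.
2-3 (10): add. Components now {0,1,4,5} {2,3}
0-2 (13): add. Components now {0,1,2,3,4,5}
MST edges: 0-4, 1-5, 0-1, 2-3, 0-2; total weight 3+7+9+10+13 = 42.

42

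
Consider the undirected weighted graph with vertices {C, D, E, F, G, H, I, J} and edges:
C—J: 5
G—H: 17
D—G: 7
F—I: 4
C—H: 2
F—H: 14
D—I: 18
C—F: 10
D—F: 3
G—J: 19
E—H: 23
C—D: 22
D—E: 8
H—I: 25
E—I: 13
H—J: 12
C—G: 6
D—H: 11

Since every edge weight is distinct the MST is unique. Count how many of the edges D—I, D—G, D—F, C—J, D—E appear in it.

Kruskal's algorithm — process edges by increasing weight (ties by edge label):
C—H (2): add — endpoints in different components.
D—F (3): add — endpoints in different components.
F—I (4): add — endpoints in different components.
C—J (5): add — endpoints in different components.
C—G (6): add — endpoints in different components.
D—G (7): add — endpoints in different components.
D—E (8): add — endpoints in different components.
MST edge set: {C—H, D—F, F—I, C—J, C—G, D—G, D—E}.
Of the listed edges, {D—G, D—F, C—J, D—E} are in the MST → 4.

4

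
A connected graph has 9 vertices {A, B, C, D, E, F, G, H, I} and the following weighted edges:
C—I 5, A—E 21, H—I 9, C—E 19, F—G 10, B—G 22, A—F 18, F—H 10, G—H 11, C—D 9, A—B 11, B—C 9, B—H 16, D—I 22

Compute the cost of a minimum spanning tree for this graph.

Prim's algorithm from G:
Step 1: cheapest edge leaving the tree is F—G (10); add F.
Step 2: cheapest edge leaving the tree is F—H (10); add H.
Step 3: cheapest edge leaving the tree is H—I (9); add I.
Step 4: cheapest edge leaving the tree is C—I (5); add C.
Step 5: cheapest edge leaving the tree is B—C (9); add B.
Step 6: cheapest edge leaving the tree is C—D (9); add D.
Step 7: cheapest edge leaving the tree is A—B (11); add A.
Step 8: cheapest edge leaving the tree is C—E (19); add E.
MST edges: F—G, F—H, H—I, C—I, B—C, C—D, A—B, C—E; total weight 10+10+9+5+9+9+11+19 = 82.

82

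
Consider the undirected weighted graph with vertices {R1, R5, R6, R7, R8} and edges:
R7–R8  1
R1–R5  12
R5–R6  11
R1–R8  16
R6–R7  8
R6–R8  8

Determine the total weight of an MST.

32

Prim, starting at R8.
Step 1: cheapest edge leaving the tree is R7–R8 (1); add R7.
Step 2: cheapest edge leaving the tree is R6–R7 (8); add R6.
Step 3: cheapest edge leaving the tree is R5–R6 (11); add R5.
Step 4: cheapest edge leaving the tree is R1–R5 (12); add R1.
MST edges: R7–R8, R6–R7, R5–R6, R1–R5; total weight 1+8+11+12 = 32.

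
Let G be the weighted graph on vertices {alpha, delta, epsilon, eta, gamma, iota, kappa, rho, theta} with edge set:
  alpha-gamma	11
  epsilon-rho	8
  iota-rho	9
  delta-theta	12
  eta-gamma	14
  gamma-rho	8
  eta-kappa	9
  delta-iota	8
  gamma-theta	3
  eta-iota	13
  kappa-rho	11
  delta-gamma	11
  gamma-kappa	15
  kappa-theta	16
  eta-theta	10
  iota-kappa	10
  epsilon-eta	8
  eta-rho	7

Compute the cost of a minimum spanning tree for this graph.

63

Grow the tree from iota using Prim:
Step 1: cheapest edge leaving the tree is delta-iota (8); add delta.
Step 2: cheapest edge leaving the tree is iota-rho (9); add rho.
Step 3: cheapest edge leaving the tree is eta-rho (7); add eta.
Step 4: cheapest edge leaving the tree is epsilon-eta (8); add epsilon.
Step 5: cheapest edge leaving the tree is gamma-rho (8); add gamma.
Step 6: cheapest edge leaving the tree is gamma-theta (3); add theta.
Step 7: cheapest edge leaving the tree is eta-kappa (9); add kappa.
Step 8: cheapest edge leaving the tree is alpha-gamma (11); add alpha.
MST edges: delta-iota, iota-rho, eta-rho, epsilon-eta, gamma-rho, gamma-theta, eta-kappa, alpha-gamma; total weight 8+9+7+8+8+3+9+11 = 63.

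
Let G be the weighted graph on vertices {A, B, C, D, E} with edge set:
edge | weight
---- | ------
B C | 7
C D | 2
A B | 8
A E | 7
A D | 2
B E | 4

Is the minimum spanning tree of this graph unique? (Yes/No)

No

Kruskal: consider edges lightest-first.
A D (2): add — endpoints in different components.
C D (2): add — endpoints in different components.
B E (4): add — endpoints in different components.
A E (7): add — endpoints in different components.
Non-tree edge B C has weight 7, equal to the heaviest edge on its tree cycle — swapping gives another MST of the same weight. Not unique.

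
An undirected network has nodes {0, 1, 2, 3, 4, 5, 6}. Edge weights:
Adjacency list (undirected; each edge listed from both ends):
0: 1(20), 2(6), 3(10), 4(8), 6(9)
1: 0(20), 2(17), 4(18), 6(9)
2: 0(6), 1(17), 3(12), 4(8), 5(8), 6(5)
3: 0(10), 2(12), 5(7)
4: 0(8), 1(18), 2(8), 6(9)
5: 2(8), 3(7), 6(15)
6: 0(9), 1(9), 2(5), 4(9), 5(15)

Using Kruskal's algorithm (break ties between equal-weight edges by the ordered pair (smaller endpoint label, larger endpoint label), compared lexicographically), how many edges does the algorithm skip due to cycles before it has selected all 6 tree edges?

Kruskal: consider edges lightest-first.
2 6 (5): add. Components now {0} {1} {2,6} {3} {4} {5}
0 2 (6): add. Components now {0,2,6} {1} {3} {4} {5}
3 5 (7): add. Components now {0,2,6} {1} {3,5} {4}
0 4 (8): add. Components now {0,2,4,6} {1} {3,5}
2 4 (8): skip — 2 and 4 already connected.
2 5 (8): add. Components now {0,2,3,4,5,6} {1}
0 6 (9): skip — 0 and 6 already connected.
1 6 (9): add. Components now {0,1,2,3,4,5,6}
Edges rejected before the tree was complete: 2.

2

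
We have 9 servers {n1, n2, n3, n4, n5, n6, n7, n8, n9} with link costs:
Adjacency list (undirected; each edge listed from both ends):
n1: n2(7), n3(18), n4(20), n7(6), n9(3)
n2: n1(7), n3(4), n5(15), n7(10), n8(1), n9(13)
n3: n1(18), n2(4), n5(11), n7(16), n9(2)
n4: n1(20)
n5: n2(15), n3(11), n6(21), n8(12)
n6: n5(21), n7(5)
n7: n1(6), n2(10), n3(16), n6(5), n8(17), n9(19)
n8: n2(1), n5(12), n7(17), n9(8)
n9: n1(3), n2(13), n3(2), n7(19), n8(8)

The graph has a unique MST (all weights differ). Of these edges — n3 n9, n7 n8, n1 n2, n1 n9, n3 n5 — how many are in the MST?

Kruskal's algorithm — process edges by increasing weight (ties by edge label):
n2 n8 (1): add — endpoints in different components.
n3 n9 (2): add — endpoints in different components.
n1 n9 (3): add — endpoints in different components.
n2 n3 (4): add — endpoints in different components.
n6 n7 (5): add — endpoints in different components.
n1 n7 (6): add — endpoints in different components.
n1 n2 (7): skip — n1 and n2 already connected.
n8 n9 (8): skip — n8 and n9 already connected.
n2 n7 (10): skip — n7 and n2 already connected.
n3 n5 (11): add — endpoints in different components.
n5 n8 (12): skip — n5 and n8 already connected.
n2 n9 (13): skip — n9 and n2 already connected.
n2 n5 (15): skip — n5 and n2 already connected.
n3 n7 (16): skip — n7 and n3 already connected.
n7 n8 (17): skip — n7 and n8 already connected.
n1 n3 (18): skip — n1 and n3 already connected.
n7 n9 (19): skip — n7 and n9 already connected.
n1 n4 (20): add — endpoints in different components.
MST edge set: {n2 n8, n3 n9, n1 n9, n2 n3, n6 n7, n1 n7, n3 n5, n1 n4}.
Of the listed edges, {n3 n9, n1 n9, n3 n5} are in the MST → 3.

3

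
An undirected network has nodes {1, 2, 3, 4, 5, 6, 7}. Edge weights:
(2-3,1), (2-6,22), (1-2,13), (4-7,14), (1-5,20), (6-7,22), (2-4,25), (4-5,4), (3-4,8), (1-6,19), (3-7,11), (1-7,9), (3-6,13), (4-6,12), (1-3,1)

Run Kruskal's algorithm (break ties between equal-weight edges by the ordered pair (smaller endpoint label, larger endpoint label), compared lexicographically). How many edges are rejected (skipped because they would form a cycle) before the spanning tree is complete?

Kruskal: consider edges lightest-first.
1-3 (1): add — endpoints in different components.
2-3 (1): add — endpoints in different components.
4-5 (4): add — endpoints in different components.
3-4 (8): add — endpoints in different components.
1-7 (9): add — endpoints in different components.
3-7 (11): skip — 3 and 7 already connected.
4-6 (12): add — endpoints in different components.
Edges rejected before the tree was complete: 1.

1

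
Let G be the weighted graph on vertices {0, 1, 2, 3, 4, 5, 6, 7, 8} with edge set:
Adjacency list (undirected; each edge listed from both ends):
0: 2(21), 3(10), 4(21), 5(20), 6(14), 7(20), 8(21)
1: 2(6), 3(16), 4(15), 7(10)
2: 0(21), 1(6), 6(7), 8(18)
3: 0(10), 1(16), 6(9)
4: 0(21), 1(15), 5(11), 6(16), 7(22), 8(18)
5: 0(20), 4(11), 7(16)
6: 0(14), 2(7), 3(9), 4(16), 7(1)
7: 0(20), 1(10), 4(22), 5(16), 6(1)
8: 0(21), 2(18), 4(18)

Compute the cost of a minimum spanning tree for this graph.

77

Sort edges by weight, then run Kruskal:
6–7 (1): add — endpoints in different components.
1–2 (6): add — endpoints in different components.
2–6 (7): add — endpoints in different components.
3–6 (9): add — endpoints in different components.
0–3 (10): add — endpoints in different components.
1–7 (10): skip — 1 and 7 already connected.
4–5 (11): add — endpoints in different components.
0–6 (14): skip — 0 and 6 already connected.
1–4 (15): add — endpoints in different components.
1–3 (16): skip — 1 and 3 already connected.
4–6 (16): skip — 4 and 6 already connected.
5–7 (16): skip — 5 and 7 already connected.
2–8 (18): add — endpoints in different components.
MST edges: 6–7, 1–2, 2–6, 3–6, 0–3, 4–5, 1–4, 2–8; total weight 1+6+7+9+10+11+15+18 = 77.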